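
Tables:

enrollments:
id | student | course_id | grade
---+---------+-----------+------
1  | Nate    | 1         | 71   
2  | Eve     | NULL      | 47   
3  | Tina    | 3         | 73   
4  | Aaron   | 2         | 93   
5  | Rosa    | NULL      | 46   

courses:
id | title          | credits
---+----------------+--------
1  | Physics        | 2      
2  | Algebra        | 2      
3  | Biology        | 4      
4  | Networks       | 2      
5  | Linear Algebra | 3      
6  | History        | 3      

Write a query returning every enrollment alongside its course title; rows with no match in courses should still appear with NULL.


LEFT JOIN keeps every row from enrollments (the left table); where course_id has no match in courses, the course columns become NULL. Walk through each enrollment:
  - enrollment 1 (Nate): course_id=1 -> matches Physics
  - enrollment 2 (Eve): course_id=NULL, no match -> kept with NULL
  - enrollment 3 (Tina): course_id=3 -> matches Biology
  - enrollment 4 (Aaron): course_id=2 -> matches Algebra
  - enrollment 5 (Rosa): course_id=NULL, no match -> kept with NULL
All 5 rows appear; 2 have NULL course.

SQL:
SELECT a.student, b.title AS course
FROM enrollments a
LEFT JOIN courses b ON a.course_id = b.id

Result:
student | course 
--------+--------
Nate    | Physics
Eve     | NULL   
Tina    | Biology
Aaron   | Algebra
Rosa    | NULL   


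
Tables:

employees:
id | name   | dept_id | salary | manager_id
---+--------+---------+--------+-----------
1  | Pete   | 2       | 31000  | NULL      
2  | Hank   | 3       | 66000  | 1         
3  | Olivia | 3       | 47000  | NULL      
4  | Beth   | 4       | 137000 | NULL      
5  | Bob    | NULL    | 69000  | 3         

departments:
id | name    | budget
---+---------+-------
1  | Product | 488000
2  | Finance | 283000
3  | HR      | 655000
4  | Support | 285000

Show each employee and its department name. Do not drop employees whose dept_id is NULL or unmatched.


LEFT JOIN keeps every row from employees (the left table); where dept_id has no match in departments, the department columns become NULL. Walk through each employee:
  - employee 1 (Pete): dept_id=2 -> matches Finance
  - employee 2 (Hank): dept_id=3 -> matches HR
  - employee 3 (Olivia): dept_id=3 -> matches HR
  - employee 4 (Beth): dept_id=4 -> matches Support
  - employee 5 (Bob): dept_id=NULL, no match -> kept with NULL
All 5 rows appear; 1 has NULL department.

SQL:
SELECT a.name, b.name AS department
FROM employees a
LEFT JOIN departments b ON a.dept_id = b.id

Result:
name   | department
-------+-----------
Pete   | Finance   
Hank   | HR        
Olivia | HR        
Beth   | Support   
Bob    | NULL      


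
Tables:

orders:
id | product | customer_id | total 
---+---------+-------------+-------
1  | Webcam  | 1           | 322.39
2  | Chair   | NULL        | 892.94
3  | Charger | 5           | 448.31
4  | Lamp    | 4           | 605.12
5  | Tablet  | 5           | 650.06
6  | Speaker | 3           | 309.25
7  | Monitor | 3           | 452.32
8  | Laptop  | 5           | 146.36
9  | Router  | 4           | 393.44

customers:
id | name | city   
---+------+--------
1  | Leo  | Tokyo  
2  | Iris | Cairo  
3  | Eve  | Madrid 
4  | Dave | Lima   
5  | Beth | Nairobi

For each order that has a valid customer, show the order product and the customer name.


INNER JOIN keeps only orders rows whose customer_id matches an id in customers. Walk through each order:
  - order 1 (Webcam): customer_id=1 -> matches Leo
  - order 2 (Chair): customer_id=NULL, no match -> dropped
  - order 3 (Charger): customer_id=5 -> matches Beth
  - order 4 (Lamp): customer_id=4 -> matches Dave
  - order 5 (Tablet): customer_id=5 -> matches Beth
  - order 6 (Speaker): customer_id=3 -> matches Eve
  - order 7 (Monitor): customer_id=3 -> matches Eve
  - order 8 (Laptop): customer_id=5 -> matches Beth
  - order 9 (Router): customer_id=4 -> matches Dave
So 1 of 9 rows is dropped.

SQL:
SELECT a.product, b.name AS customer
FROM orders a
INNER JOIN customers b ON a.customer_id = b.id

Result:
product | customer
--------+---------
Webcam  | Leo     
Charger | Beth    
Lamp    | Dave    
Tablet  | Beth    
Speaker | Eve     
Monitor | Eve     
Laptop  | Beth    
Router  | Dave    


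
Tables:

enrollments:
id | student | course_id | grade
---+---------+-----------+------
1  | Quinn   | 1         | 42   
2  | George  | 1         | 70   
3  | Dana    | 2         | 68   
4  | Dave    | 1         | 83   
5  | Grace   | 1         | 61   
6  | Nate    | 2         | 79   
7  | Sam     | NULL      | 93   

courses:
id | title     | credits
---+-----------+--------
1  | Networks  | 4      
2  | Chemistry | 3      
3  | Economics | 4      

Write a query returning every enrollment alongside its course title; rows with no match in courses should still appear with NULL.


LEFT JOIN keeps every row from enrollments (the left table); where course_id has no match in courses, the course columns become NULL. Walk through each enrollment:
  - enrollment 1 (Quinn): course_id=1 -> matches Networks
  - enrollment 2 (George): course_id=1 -> matches Networks
  - enrollment 3 (Dana): course_id=2 -> matches Chemistry
  - enrollment 4 (Dave): course_id=1 -> matches Networks
  - enrollment 5 (Grace): course_id=1 -> matches Networks
  - enrollment 6 (Nate): course_id=2 -> matches Chemistry
  - enrollment 7 (Sam): course_id=NULL, no match -> kept with NULL
All 7 rows appear; 1 has NULL course.

SQL:
SELECT a.student, b.title AS course
FROM enrollments a
LEFT JOIN courses b ON a.course_id = b.id

Result:
student | course   
--------+----------
Quinn   | Networks 
George  | Networks 
Dana    | Chemistry
Dave    | Networks 
Grace   | Networks 
Nate    | Chemistry
Sam     | NULL     


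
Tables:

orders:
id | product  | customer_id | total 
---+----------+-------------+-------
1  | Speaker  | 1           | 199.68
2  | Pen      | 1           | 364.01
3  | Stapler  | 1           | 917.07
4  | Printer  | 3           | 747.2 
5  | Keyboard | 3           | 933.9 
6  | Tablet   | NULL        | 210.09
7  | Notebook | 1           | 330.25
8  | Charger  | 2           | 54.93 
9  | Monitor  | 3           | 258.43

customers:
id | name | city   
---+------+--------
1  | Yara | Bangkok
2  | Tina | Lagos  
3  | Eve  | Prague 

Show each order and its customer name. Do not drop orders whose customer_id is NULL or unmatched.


LEFT JOIN keeps every row from orders (the left table); where customer_id has no match in customers, the customer columns become NULL. Walk through each order:
  - order 1 (Speaker): customer_id=1 -> matches Yara
  - order 2 (Pen): customer_id=1 -> matches Yara
  - order 3 (Stapler): customer_id=1 -> matches Yara
  - order 4 (Printer): customer_id=3 -> matches Eve
  - order 5 (Keyboard): customer_id=3 -> matches Eve
  - order 6 (Tablet): customer_id=NULL, no match -> kept with NULL
  - order 7 (Notebook): customer_id=1 -> matches Yara
  - order 8 (Charger): customer_id=2 -> matches Tina
  - order 9 (Monitor): customer_id=3 -> matches Eve
All 9 rows appear; 1 has NULL customer.

SQL:
SELECT a.product, b.name AS customer
FROM orders a
LEFT JOIN customers b ON a.customer_id = b.id

Result:
product  | customer
---------+---------
Speaker  | Yara    
Pen      | Yara    
Stapler  | Yara    
Printer  | Eve     
Keyboard | Eve     
Tablet   | NULL    
Notebook | Yara    
Charger  | Tina    
Monitor  | Eve     


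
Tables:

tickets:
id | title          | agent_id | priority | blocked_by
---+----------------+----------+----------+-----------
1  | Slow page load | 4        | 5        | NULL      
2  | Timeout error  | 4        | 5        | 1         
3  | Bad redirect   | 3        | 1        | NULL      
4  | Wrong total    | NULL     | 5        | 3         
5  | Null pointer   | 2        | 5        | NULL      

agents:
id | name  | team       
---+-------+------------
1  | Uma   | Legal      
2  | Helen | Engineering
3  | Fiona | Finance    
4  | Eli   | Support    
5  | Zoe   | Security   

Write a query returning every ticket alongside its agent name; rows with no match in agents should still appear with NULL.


LEFT JOIN keeps every row from tickets (the left table); where agent_id has no match in agents, the agent columns become NULL. Walk through each ticket:
  - ticket 1 (Slow page load): agent_id=4 -> matches Eli
  - ticket 2 (Timeout error): agent_id=4 -> matches Eli
  - ticket 3 (Bad redirect): agent_id=3 -> matches Fiona
  - ticket 4 (Wrong total): agent_id=NULL, no match -> kept with NULL
  - ticket 5 (Null pointer): agent_id=2 -> matches Helen
All 5 rows appear; 1 has NULL agent.

SQL:
SELECT a.title, b.name AS agent
FROM tickets a
LEFT JOIN agents b ON a.agent_id = b.id

Result:
title          | agent
---------------+------
Slow page load | Eli  
Timeout error  | Eli  
Bad redirect   | Fiona
Wrong total    | NULL 
Null pointer   | Helen


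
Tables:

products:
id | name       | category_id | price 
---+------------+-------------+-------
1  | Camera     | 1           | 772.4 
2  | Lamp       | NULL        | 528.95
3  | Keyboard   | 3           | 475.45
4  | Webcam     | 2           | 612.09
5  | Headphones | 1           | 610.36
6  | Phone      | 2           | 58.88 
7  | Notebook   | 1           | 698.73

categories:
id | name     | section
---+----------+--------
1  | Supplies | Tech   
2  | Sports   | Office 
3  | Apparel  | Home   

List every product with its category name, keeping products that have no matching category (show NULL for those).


LEFT JOIN keeps every row from products (the left table); where category_id has no match in categories, the category columns become NULL. Walk through each product:
  - product 1 (Camera): category_id=1 -> matches Supplies
  - product 2 (Lamp): category_id=NULL, no match -> kept with NULL
  - product 3 (Keyboard): category_id=3 -> matches Apparel
  - product 4 (Webcam): category_id=2 -> matches Sports
  - product 5 (Headphones): category_id=1 -> matches Supplies
  - product 6 (Phone): category_id=2 -> matches Sports
  - product 7 (Notebook): category_id=1 -> matches Supplies
All 7 rows appear; 1 has NULL category.

SQL:
SELECT a.name, b.name AS category
FROM products a
LEFT JOIN categories b ON a.category_id = b.id

Result:
name       | category
-----------+---------
Camera     | Supplies
Lamp       | NULL    
Keyboard   | Apparel 
Webcam     | Sports  
Headphones | Supplies
Phone      | Sports  
Notebook   | Supplies


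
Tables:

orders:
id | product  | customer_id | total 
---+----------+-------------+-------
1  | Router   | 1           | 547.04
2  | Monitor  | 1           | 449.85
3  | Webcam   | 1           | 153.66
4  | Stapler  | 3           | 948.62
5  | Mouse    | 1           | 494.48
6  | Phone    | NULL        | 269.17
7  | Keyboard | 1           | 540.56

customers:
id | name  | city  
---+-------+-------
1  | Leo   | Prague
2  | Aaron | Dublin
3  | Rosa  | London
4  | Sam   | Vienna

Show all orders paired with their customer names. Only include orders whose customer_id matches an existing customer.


INNER JOIN keeps only orders rows whose customer_id matches an id in customers. Walk through each order:
  - order 1 (Router): customer_id=1 -> matches Leo
  - order 2 (Monitor): customer_id=1 -> matches Leo
  - order 3 (Webcam): customer_id=1 -> matches Leo
  - order 4 (Stapler): customer_id=3 -> matches Rosa
  - order 5 (Mouse): customer_id=1 -> matches Leo
  - order 6 (Phone): customer_id=NULL, no match -> dropped
  - order 7 (Keyboard): customer_id=1 -> matches Leo
So 1 of 7 rows is dropped.

SQL:
SELECT a.product, b.name AS customer
FROM orders a
INNER JOIN customers b ON a.customer_id = b.id

Result:
product  | customer
---------+---------
Router   | Leo     
Monitor  | Leo     
Webcam   | Leo     
Stapler  | Rosa    
Mouse    | Leo     
Keyboard | Leo     


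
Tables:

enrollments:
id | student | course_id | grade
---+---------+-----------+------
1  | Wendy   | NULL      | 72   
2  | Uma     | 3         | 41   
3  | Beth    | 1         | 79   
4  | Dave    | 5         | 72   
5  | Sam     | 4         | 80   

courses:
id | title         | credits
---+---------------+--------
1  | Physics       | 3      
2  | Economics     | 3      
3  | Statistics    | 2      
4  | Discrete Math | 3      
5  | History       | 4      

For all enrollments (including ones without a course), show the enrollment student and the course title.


LEFT JOIN keeps every row from enrollments (the left table); where course_id has no match in courses, the course columns become NULL. Walk through each enrollment:
  - enrollment 1 (Wendy): course_id=NULL, no match -> kept with NULL
  - enrollment 2 (Uma): course_id=3 -> matches Statistics
  - enrollment 3 (Beth): course_id=1 -> matches Physics
  - enrollment 4 (Dave): course_id=5 -> matches History
  - enrollment 5 (Sam): course_id=4 -> matches Discrete Math
All 5 rows appear; 1 has NULL course.

SQL:
SELECT a.student, b.title AS course
FROM enrollments a
LEFT JOIN courses b ON a.course_id = b.id

Result:
student | course       
--------+--------------
Wendy   | NULL         
Uma     | Statistics   
Beth    | Physics      
Dave    | History      
Sam     | Discrete Math


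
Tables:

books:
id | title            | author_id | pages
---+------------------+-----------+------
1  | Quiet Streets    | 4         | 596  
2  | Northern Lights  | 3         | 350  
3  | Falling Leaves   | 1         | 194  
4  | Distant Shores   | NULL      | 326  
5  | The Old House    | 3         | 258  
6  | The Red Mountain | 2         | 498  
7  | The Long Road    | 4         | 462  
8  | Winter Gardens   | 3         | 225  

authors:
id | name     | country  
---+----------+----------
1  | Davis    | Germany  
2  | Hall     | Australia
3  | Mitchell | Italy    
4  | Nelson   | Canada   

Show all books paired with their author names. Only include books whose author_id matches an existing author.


INNER JOIN keeps only books rows whose author_id matches an id in authors. Walk through each book:
  - book 1 (Quiet Streets): author_id=4 -> matches Nelson
  - book 2 (Northern Lights): author_id=3 -> matches Mitchell
  - book 3 (Falling Leaves): author_id=1 -> matches Davis
  - book 4 (Distant Shores): author_id=NULL, no match -> dropped
  - book 5 (The Old House): author_id=3 -> matches Mitchell
  - book 6 (The Red Mountain): author_id=2 -> matches Hall
  - book 7 (The Long Road): author_id=4 -> matches Nelson
  - book 8 (Winter Gardens): author_id=3 -> matches Mitchell
So 1 of 8 rows is dropped.

SQL:
SELECT a.title, b.name AS author
FROM books a
INNER JOIN authors b ON a.author_id = b.id

Result:
title            | author  
-----------------+---------
Quiet Streets    | Nelson  
Northern Lights  | Mitchell
Falling Leaves   | Davis   
The Old House    | Mitchell
The Red Mountain | Hall    
The Long Road    | Nelson  
Winter Gardens   | Mitchell


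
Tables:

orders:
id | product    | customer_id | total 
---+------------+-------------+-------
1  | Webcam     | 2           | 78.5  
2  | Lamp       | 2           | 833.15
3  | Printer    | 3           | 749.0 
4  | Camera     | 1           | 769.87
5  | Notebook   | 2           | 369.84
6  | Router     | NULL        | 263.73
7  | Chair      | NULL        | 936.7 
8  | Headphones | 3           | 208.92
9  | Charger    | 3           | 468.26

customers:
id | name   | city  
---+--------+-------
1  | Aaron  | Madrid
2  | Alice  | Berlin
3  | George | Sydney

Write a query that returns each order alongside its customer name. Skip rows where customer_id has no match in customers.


INNER JOIN keeps only orders rows whose customer_id matches an id in customers. Walk through each order:
  - order 1 (Webcam): customer_id=2 -> matches Alice
  - order 2 (Lamp): customer_id=2 -> matches Alice
  - order 3 (Printer): customer_id=3 -> matches George
  - order 4 (Camera): customer_id=1 -> matches Aaron
  - order 5 (Notebook): customer_id=2 -> matches Alice
  - order 6 (Router): customer_id=NULL, no match -> dropped
  - order 7 (Chair): customer_id=NULL, no match -> dropped
  - order 8 (Headphones): customer_id=3 -> matches George
  - order 9 (Charger): customer_id=3 -> matches George
So 2 of 9 rows are dropped.

SQL:
SELECT a.product, b.name AS customer
FROM orders a
INNER JOIN customers b ON a.customer_id = b.id

Result:
product    | customer
-----------+---------
Webcam     | Alice   
Lamp       | Alice   
Printer    | George  
Camera     | Aaron   
Notebook   | Alice   
Headphones | George  
Charger    | George  


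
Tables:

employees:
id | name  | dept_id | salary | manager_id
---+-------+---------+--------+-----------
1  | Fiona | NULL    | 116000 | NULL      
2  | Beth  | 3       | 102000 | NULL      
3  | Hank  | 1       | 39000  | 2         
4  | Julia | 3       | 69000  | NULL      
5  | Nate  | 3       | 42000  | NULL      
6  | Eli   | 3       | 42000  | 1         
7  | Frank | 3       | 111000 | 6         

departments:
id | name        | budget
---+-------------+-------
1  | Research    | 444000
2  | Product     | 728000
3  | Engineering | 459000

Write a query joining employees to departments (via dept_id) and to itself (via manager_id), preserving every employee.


Two LEFT JOINs from the same base table employees: one to departments via dept_id, one to employees itself via manager_id. Both are LEFT so every employee is preserved.
Match against departments:
  - employee 1 (Fiona): dept_id=NULL, no match -> kept with NULL
  - employee 2 (Beth): dept_id=3 -> matches Engineering
  - employee 3 (Hank): dept_id=1 -> matches Research
  - employee 4 (Julia): dept_id=3 -> matches Engineering
  - employee 5 (Nate): dept_id=3 -> matches Engineering
  - employee 6 (Eli): dept_id=3 -> matches Engineering
  - employee 7 (Frank): dept_id=3 -> matches Engineering
Match against employees (self):
  - employee 1 (Fiona): manager_id=NULL -> NULL
  - employee 2 (Beth): manager_id=NULL -> NULL
  - employee 3 (Hank): manager_id=2 -> Beth
  - employee 4 (Julia): manager_id=NULL -> NULL
  - employee 5 (Nate): manager_id=NULL -> NULL
  - employee 6 (Eli): manager_id=1 -> Fiona
  - employee 7 (Frank): manager_id=6 -> Eli

SQL:
SELECT a.name, b.name AS department, c.name AS manager
FROM employees a
LEFT JOIN departments b ON a.dept_id = b.id
LEFT JOIN employees c ON a.manager_id = c.id

Result:
name  | department  | manager
------+-------------+--------
Fiona | NULL        | NULL   
Beth  | Engineering | NULL   
Hank  | Research    | Beth   
Julia | Engineering | NULL   
Nate  | Engineering | NULL   
Eli   | Engineering | Fiona  
Frank | Engineering | Eli    


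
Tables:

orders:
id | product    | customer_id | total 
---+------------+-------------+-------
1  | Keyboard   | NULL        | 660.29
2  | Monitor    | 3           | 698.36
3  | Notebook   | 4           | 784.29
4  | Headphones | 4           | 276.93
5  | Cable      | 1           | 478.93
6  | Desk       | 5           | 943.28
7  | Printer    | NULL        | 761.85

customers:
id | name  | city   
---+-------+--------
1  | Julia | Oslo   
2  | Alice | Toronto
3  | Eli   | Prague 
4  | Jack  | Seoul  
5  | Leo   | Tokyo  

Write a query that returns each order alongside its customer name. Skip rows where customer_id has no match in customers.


INNER JOIN keeps only orders rows whose customer_id matches an id in customers. Walk through each order:
  - order 1 (Keyboard): customer_id=NULL, no match -> dropped
  - order 2 (Monitor): customer_id=3 -> matches Eli
  - order 3 (Notebook): customer_id=4 -> matches Jack
  - order 4 (Headphones): customer_id=4 -> matches Jack
  - order 5 (Cable): customer_id=1 -> matches Julia
  - order 6 (Desk): customer_id=5 -> matches Leo
  - order 7 (Printer): customer_id=NULL, no match -> dropped
So 2 of 7 rows are dropped.

SQL:
SELECT a.product, b.name AS customer
FROM orders a
INNER JOIN customers b ON a.customer_id = b.id

Result:
product    | customer
-----------+---------
Monitor    | Eli     
Notebook   | Jack    
Headphones | Jack    
Cable      | Julia   
Desk       | Leo     


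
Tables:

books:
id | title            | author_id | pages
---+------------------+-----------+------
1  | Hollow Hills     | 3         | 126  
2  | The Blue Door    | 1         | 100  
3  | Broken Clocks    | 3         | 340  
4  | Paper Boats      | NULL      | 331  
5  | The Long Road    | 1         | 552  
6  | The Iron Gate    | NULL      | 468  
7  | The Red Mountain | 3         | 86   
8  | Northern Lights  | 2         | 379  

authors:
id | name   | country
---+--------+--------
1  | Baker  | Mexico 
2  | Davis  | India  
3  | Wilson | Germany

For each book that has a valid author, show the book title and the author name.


INNER JOIN keeps only books rows whose author_id matches an id in authors. Walk through each book:
  - book 1 (Hollow Hills): author_id=3 -> matches Wilson
  - book 2 (The Blue Door): author_id=1 -> matches Baker
  - book 3 (Broken Clocks): author_id=3 -> matches Wilson
  - book 4 (Paper Boats): author_id=NULL, no match -> dropped
  - book 5 (The Long Road): author_id=1 -> matches Baker
  - book 6 (The Iron Gate): author_id=NULL, no match -> dropped
  - book 7 (The Red Mountain): author_id=3 -> matches Wilson
  - book 8 (Northern Lights): author_id=2 -> matches Davis
So 2 of 8 rows are dropped.

SQL:
SELECT a.title, b.name AS author
FROM books a
INNER JOIN authors b ON a.author_id = b.id

Result:
title            | author
-----------------+-------
Hollow Hills     | Wilson
The Blue Door    | Baker 
Broken Clocks    | Wilson
The Long Road    | Baker 
The Red Mountain | Wilson
Northern Lights  | Davis 


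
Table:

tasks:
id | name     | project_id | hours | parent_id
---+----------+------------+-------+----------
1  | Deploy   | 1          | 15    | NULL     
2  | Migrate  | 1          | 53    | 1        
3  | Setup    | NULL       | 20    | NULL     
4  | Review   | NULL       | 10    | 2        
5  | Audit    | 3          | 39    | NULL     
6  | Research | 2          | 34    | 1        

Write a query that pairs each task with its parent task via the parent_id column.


This is a self-join: tasks is joined to a second copy of itself, matching each row's parent_id to another row's id. Use LEFT JOIN so rows with parent_id=NULL are kept.
  - task 1 (Deploy): parent_id=NULL -> NULL
  - task 2 (Migrate): parent_id=1 -> Deploy
  - task 3 (Setup): parent_id=NULL -> NULL
  - task 4 (Review): parent_id=2 -> Migrate
  - task 5 (Audit): parent_id=NULL -> NULL
  - task 6 (Research): parent_id=1 -> Deploy

SQL:
SELECT a.name AS item, b.name AS parent
FROM tasks a
LEFT JOIN tasks b ON a.parent_id = b.id

Result:
item     | parent 
---------+--------
Deploy   | NULL   
Migrate  | Deploy 
Setup    | NULL   
Review   | Migrate
Audit    | NULL   
Research | Deploy 


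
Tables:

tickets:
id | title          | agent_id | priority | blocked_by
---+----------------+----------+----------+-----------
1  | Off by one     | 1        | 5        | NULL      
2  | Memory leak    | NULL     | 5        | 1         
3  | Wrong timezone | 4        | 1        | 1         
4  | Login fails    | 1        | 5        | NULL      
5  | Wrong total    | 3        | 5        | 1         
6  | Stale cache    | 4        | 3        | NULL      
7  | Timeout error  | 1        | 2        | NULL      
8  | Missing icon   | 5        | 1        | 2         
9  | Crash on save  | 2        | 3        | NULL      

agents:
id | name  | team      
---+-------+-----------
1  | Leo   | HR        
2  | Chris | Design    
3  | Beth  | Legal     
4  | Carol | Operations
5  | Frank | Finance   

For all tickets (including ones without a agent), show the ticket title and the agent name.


LEFT JOIN keeps every row from tickets (the left table); where agent_id has no match in agents, the agent columns become NULL. Walk through each ticket:
  - ticket 1 (Off by one): agent_id=1 -> matches Leo
  - ticket 2 (Memory leak): agent_id=NULL, no match -> kept with NULL
  - ticket 3 (Wrong timezone): agent_id=4 -> matches Carol
  - ticket 4 (Login fails): agent_id=1 -> matches Leo
  - ticket 5 (Wrong total): agent_id=3 -> matches Beth
  - ticket 6 (Stale cache): agent_id=4 -> matches Carol
  - ticket 7 (Timeout error): agent_id=1 -> matches Leo
  - ticket 8 (Missing icon): agent_id=5 -> matches Frank
  - ticket 9 (Crash on save): agent_id=2 -> matches Chris
All 9 rows appear; 1 has NULL agent.

SQL:
SELECT a.title, b.name AS agent
FROM tickets a
LEFT JOIN agents b ON a.agent_id = b.id

Result:
title          | agent
---------------+------
Off by one     | Leo  
Memory leak    | NULL 
Wrong timezone | Carol
Login fails    | Leo  
Wrong total    | Beth 
Stale cache    | Carol
Timeout error  | Leo  
Missing icon   | Frank
Crash on save  | Chris


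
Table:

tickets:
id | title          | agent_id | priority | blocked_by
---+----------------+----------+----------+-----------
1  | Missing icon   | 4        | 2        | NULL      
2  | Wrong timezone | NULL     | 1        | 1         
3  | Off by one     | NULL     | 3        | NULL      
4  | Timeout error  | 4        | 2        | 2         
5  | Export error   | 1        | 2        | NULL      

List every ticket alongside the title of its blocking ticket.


This is a self-join: tickets is joined to a second copy of itself, matching each row's blocked_by to another row's id. Use LEFT JOIN so rows with blocked_by=NULL are kept.
  - ticket 1 (Missing icon): blocked_by=NULL -> NULL
  - ticket 2 (Wrong timezone): blocked_by=1 -> Missing icon
  - ticket 3 (Off by one): blocked_by=NULL -> NULL
  - ticket 4 (Timeout error): blocked_by=2 -> Wrong timezone
  - ticket 5 (Export error): blocked_by=NULL -> NULL

SQL:
SELECT a.title AS item, b.title AS blocked_by
FROM tickets a
LEFT JOIN tickets b ON a.blocked_by = b.id

Result:
item           | blocked_by    
---------------+---------------
Missing icon   | NULL          
Wrong timezone | Missing icon  
Off by one     | NULL          
Timeout error  | Wrong timezone
Export error   | NULL          


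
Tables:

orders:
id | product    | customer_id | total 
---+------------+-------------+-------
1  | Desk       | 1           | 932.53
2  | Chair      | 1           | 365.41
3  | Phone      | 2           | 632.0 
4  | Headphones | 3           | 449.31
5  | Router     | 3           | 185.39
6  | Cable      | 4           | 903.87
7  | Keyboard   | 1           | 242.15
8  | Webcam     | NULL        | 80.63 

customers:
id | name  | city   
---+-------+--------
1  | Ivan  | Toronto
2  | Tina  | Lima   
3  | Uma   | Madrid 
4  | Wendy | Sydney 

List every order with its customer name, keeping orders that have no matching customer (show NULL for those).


LEFT JOIN keeps every row from orders (the left table); where customer_id has no match in customers, the customer columns become NULL. Walk through each order:
  - order 1 (Desk): customer_id=1 -> matches Ivan
  - order 2 (Chair): customer_id=1 -> matches Ivan
  - order 3 (Phone): customer_id=2 -> matches Tina
  - order 4 (Headphones): customer_id=3 -> matches Uma
  - order 5 (Router): customer_id=3 -> matches Uma
  - order 6 (Cable): customer_id=4 -> matches Wendy
  - order 7 (Keyboard): customer_id=1 -> matches Ivan
  - order 8 (Webcam): customer_id=NULL, no match -> kept with NULL
All 8 rows appear; 1 has NULL customer.

SQL:
SELECT a.product, b.name AS customer
FROM orders a
LEFT JOIN customers b ON a.customer_id = b.id

Result:
product    | customer
-----------+---------
Desk       | Ivan    
Chair      | Ivan    
Phone      | Tina    
Headphones | Uma     
Router     | Uma     
Cable      | Wendy   
Keyboard   | Ivan    
Webcam     | NULL    


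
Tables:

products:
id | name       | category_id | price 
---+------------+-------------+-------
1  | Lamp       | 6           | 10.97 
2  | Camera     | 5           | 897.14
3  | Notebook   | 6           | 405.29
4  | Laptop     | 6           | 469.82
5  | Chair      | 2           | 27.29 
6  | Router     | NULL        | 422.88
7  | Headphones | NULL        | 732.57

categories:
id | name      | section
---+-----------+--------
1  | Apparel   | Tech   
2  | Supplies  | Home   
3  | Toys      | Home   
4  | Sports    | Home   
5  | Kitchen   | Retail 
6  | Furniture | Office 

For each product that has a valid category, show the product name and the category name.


INNER JOIN keeps only products rows whose category_id matches an id in categories. Walk through each product:
  - product 1 (Lamp): category_id=6 -> matches Furniture
  - product 2 (Camera): category_id=5 -> matches Kitchen
  - product 3 (Notebook): category_id=6 -> matches Furniture
  - product 4 (Laptop): category_id=6 -> matches Furniture
  - product 5 (Chair): category_id=2 -> matches Supplies
  - product 6 (Router): category_id=NULL, no match -> dropped
  - product 7 (Headphones): category_id=NULL, no match -> dropped
So 2 of 7 rows are dropped.

SQL:
SELECT a.name, b.name AS category
FROM products a
INNER JOIN categories b ON a.category_id = b.id

Result:
name     | category 
---------+----------
Lamp     | Furniture
Camera   | Kitchen  
Notebook | Furniture
Laptop   | Furniture
Chair    | Supplies 


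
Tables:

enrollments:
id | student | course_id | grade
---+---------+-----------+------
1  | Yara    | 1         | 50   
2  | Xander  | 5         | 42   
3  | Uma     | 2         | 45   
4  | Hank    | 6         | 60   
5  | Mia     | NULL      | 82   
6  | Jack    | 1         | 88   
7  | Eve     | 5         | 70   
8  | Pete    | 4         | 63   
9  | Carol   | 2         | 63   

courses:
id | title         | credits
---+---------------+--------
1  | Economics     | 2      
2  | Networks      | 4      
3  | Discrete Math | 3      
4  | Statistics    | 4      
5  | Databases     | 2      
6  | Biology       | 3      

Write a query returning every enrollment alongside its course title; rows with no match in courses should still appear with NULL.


LEFT JOIN keeps every row from enrollments (the left table); where course_id has no match in courses, the course columns become NULL. Walk through each enrollment:
  - enrollment 1 (Yara): course_id=1 -> matches Economics
  - enrollment 2 (Xander): course_id=5 -> matches Databases
  - enrollment 3 (Uma): course_id=2 -> matches Networks
  - enrollment 4 (Hank): course_id=6 -> matches Biology
  - enrollment 5 (Mia): course_id=NULL, no match -> kept with NULL
  - enrollment 6 (Jack): course_id=1 -> matches Economics
  - enrollment 7 (Eve): course_id=5 -> matches Databases
  - enrollment 8 (Pete): course_id=4 -> matches Statistics
  - enrollment 9 (Carol): course_id=2 -> matches Networks
All 9 rows appear; 1 has NULL course.

SQL:
SELECT a.student, b.title AS course
FROM enrollments a
LEFT JOIN courses b ON a.course_id = b.id

Result:
student | course    
--------+-----------
Yara    | Economics 
Xander  | Databases 
Uma     | Networks  
Hank    | Biology   
Mia     | NULL      
Jack    | Economics 
Eve     | Databases 
Pete    | Statistics
Carol   | Networks  


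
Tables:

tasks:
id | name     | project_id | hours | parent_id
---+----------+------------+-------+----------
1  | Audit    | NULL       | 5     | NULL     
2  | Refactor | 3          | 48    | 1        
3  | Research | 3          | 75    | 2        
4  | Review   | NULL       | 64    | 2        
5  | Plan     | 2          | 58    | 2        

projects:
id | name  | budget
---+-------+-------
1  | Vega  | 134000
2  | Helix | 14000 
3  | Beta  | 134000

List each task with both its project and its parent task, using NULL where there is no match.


Two LEFT JOINs from the same base table tasks: one to projects via project_id, one to tasks itself via parent_id. Both are LEFT so every task is preserved.
Match against projects:
  - task 1 (Audit): project_id=NULL, no match -> kept with NULL
  - task 2 (Refactor): project_id=3 -> matches Beta
  - task 3 (Research): project_id=3 -> matches Beta
  - task 4 (Review): project_id=NULL, no match -> kept with NULL
  - task 5 (Plan): project_id=2 -> matches Helix
Match against tasks (self):
  - task 1 (Audit): parent_id=NULL -> NULL
  - task 2 (Refactor): parent_id=1 -> Audit
  - task 3 (Research): parent_id=2 -> Refactor
  - task 4 (Review): parent_id=2 -> Refactor
  - task 5 (Plan): parent_id=2 -> Refactor

SQL:
SELECT a.name, b.name AS project, c.name AS parent
FROM tasks a
LEFT JOIN projects b ON a.project_id = b.id
LEFT JOIN tasks c ON a.parent_id = c.id

Result:
name     | project | parent  
---------+---------+---------
Audit    | NULL    | NULL    
Refactor | Beta    | Audit   
Research | Beta    | Refactor
Review   | NULL    | Refactor
Plan     | Helix   | Refactor


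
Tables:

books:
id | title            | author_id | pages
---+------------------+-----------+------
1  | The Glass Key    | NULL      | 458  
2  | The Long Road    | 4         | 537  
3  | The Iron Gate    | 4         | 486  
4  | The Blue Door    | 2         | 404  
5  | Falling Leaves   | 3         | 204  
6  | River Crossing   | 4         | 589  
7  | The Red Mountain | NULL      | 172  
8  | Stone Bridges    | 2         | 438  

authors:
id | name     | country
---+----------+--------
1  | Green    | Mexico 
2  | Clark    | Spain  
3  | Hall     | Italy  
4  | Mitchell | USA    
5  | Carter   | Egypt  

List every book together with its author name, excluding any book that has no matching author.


INNER JOIN keeps only books rows whose author_id matches an id in authors. Walk through each book:
  - book 1 (The Glass Key): author_id=NULL, no match -> dropped
  - book 2 (The Long Road): author_id=4 -> matches Mitchell
  - book 3 (The Iron Gate): author_id=4 -> matches Mitchell
  - book 4 (The Blue Door): author_id=2 -> matches Clark
  - book 5 (Falling Leaves): author_id=3 -> matches Hall
  - book 6 (River Crossing): author_id=4 -> matches Mitchell
  - book 7 (The Red Mountain): author_id=NULL, no match -> dropped
  - book 8 (Stone Bridges): author_id=2 -> matches Clark
So 2 of 8 rows are dropped.

SQL:
SELECT a.title, b.name AS author
FROM books a
INNER JOIN authors b ON a.author_id = b.id

Result:
title          | author  
---------------+---------
The Long Road  | Mitchell
The Iron Gate  | Mitchell
The Blue Door  | Clark   
Falling Leaves | Hall    
River Crossing | Mitchell
Stone Bridges  | Clark   


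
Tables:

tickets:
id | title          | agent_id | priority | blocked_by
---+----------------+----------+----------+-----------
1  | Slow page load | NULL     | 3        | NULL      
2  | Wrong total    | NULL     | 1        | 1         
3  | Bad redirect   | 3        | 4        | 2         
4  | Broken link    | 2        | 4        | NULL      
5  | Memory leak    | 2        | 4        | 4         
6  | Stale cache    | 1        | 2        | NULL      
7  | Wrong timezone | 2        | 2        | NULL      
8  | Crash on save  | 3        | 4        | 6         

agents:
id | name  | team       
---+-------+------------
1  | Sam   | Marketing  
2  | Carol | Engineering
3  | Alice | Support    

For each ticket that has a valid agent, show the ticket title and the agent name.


INNER JOIN keeps only tickets rows whose agent_id matches an id in agents. Walk through each ticket:
  - ticket 1 (Slow page load): agent_id=NULL, no match -> dropped
  - ticket 2 (Wrong total): agent_id=NULL, no match -> dropped
  - ticket 3 (Bad redirect): agent_id=3 -> matches Alice
  - ticket 4 (Broken link): agent_id=2 -> matches Carol
  - ticket 5 (Memory leak): agent_id=2 -> matches Carol
  - ticket 6 (Stale cache): agent_id=1 -> matches Sam
  - ticket 7 (Wrong timezone): agent_id=2 -> matches Carol
  - ticket 8 (Crash on save): agent_id=3 -> matches Alice
So 2 of 8 rows are dropped.

SQL:
SELECT a.title, b.name AS agent
FROM tickets a
INNER JOIN agents b ON a.agent_id = b.id

Result:
title          | agent
---------------+------
Bad redirect   | Alice
Broken link    | Carol
Memory leak    | Carol
Stale cache    | Sam  
Wrong timezone | Carol
Crash on save  | Alice


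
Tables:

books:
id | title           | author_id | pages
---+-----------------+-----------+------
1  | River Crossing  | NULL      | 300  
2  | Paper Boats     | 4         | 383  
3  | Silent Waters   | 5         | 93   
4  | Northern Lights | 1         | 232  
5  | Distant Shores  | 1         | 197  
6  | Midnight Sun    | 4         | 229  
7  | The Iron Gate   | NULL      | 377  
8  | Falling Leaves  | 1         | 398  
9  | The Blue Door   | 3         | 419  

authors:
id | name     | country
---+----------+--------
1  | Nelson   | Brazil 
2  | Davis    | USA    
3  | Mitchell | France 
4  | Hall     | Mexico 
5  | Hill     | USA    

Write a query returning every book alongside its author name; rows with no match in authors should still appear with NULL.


LEFT JOIN keeps every row from books (the left table); where author_id has no match in authors, the author columns become NULL. Walk through each book:
  - book 1 (River Crossing): author_id=NULL, no match -> kept with NULL
  - book 2 (Paper Boats): author_id=4 -> matches Hall
  - book 3 (Silent Waters): author_id=5 -> matches Hill
  - book 4 (Northern Lights): author_id=1 -> matches Nelson
  - book 5 (Distant Shores): author_id=1 -> matches Nelson
  - book 6 (Midnight Sun): author_id=4 -> matches Hall
  - book 7 (The Iron Gate): author_id=NULL, no match -> kept with NULL
  - book 8 (Falling Leaves): author_id=1 -> matches Nelson
  - book 9 (The Blue Door): author_id=3 -> matches Mitchell
All 9 rows appear; 2 have NULL author.

SQL:
SELECT a.title, b.name AS author
FROM books a
LEFT JOIN authors b ON a.author_id = b.id

Result:
title           | author  
----------------+---------
River Crossing  | NULL    
Paper Boats     | Hall    
Silent Waters   | Hill    
Northern Lights | Nelson  
Distant Shores  | Nelson  
Midnight Sun    | Hall    
The Iron Gate   | NULL    
Falling Leaves  | Nelson  
The Blue Door   | Mitchell


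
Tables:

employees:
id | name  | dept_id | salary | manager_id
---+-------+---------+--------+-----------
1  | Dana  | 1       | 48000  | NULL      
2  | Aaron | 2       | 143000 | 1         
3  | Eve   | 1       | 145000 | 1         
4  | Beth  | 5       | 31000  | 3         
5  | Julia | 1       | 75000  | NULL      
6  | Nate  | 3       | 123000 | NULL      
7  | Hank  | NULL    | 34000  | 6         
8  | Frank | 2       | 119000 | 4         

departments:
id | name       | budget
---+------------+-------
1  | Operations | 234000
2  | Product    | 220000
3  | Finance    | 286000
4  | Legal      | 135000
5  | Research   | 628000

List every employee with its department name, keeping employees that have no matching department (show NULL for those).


LEFT JOIN keeps every row from employees (the left table); where dept_id has no match in departments, the department columns become NULL. Walk through each employee:
  - employee 1 (Dana): dept_id=1 -> matches Operations
  - employee 2 (Aaron): dept_id=2 -> matches Product
  - employee 3 (Eve): dept_id=1 -> matches Operations
  - employee 4 (Beth): dept_id=5 -> matches Research
  - employee 5 (Julia): dept_id=1 -> matches Operations
  - employee 6 (Nate): dept_id=3 -> matches Finance
  - employee 7 (Hank): dept_id=NULL, no match -> kept with NULL
  - employee 8 (Frank): dept_id=2 -> matches Product
All 8 rows appear; 1 has NULL department.

SQL:
SELECT a.name, b.name AS department
FROM employees a
LEFT JOIN departments b ON a.dept_id = b.id

Result:
name  | department
------+-----------
Dana  | Operations
Aaron | Product   
Eve   | Operations
Beth  | Research  
Julia | Operations
Nate  | Finance   
Hank  | NULL      
Frank | Product   


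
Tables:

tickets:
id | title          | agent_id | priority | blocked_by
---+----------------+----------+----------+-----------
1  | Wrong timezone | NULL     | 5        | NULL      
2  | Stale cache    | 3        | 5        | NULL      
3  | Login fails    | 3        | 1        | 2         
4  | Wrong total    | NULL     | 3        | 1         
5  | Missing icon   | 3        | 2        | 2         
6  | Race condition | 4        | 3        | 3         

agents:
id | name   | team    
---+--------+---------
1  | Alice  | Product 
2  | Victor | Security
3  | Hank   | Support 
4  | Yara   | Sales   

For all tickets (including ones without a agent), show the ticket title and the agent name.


LEFT JOIN keeps every row from tickets (the left table); where agent_id has no match in agents, the agent columns become NULL. Walk through each ticket:
  - ticket 1 (Wrong timezone): agent_id=NULL, no match -> kept with NULL
  - ticket 2 (Stale cache): agent_id=3 -> matches Hank
  - ticket 3 (Login fails): agent_id=3 -> matches Hank
  - ticket 4 (Wrong total): agent_id=NULL, no match -> kept with NULL
  - ticket 5 (Missing icon): agent_id=3 -> matches Hank
  - ticket 6 (Race condition): agent_id=4 -> matches Yara
All 6 rows appear; 2 have NULL agent.

SQL:
SELECT a.title, b.name AS agent
FROM tickets a
LEFT JOIN agents b ON a.agent_id = b.id

Result:
title          | agent
---------------+------
Wrong timezone | NULL 
Stale cache    | Hank 
Login fails    | Hank 
Wrong total    | NULL 
Missing icon   | Hank 
Race condition | Yara 
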